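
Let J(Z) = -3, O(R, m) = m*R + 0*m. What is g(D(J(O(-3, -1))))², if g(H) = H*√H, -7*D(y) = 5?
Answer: -125/343 ≈ -0.36443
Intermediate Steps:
O(R, m) = R*m (O(R, m) = R*m + 0 = R*m)
D(y) = -5/7 (D(y) = -⅐*5 = -5/7)
g(H) = H^(3/2)
g(D(J(O(-3, -1))))² = ((-5/7)^(3/2))² = (-5*I*√35/49)² = -125/343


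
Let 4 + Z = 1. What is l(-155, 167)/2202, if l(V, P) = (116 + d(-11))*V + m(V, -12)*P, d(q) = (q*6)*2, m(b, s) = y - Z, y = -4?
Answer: 771/734 ≈ 1.0504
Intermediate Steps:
Z = -3 (Z = -4 + 1 = -3)
m(b, s) = -1 (m(b, s) = -4 - 1*(-3) = -4 + 3 = -1)
d(q) = 12*q (d(q) = (6*q)*2 = 12*q)
l(V, P) = -P - 16*V (l(V, P) = (116 + 12*(-11))*V - P = (116 - 132)*V - P = -16*V - P = -P - 16*V)
l(-155, 167)/2202 = (-1*167 - 16*(-155))/2202 = (-167 + 2480)*(1/2202) = 2313*(1/2202) = 771/734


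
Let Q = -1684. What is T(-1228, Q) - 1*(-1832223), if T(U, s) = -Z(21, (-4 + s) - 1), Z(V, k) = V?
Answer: 1832202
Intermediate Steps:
T(U, s) = -21 (T(U, s) = -1*21 = -21)
T(-1228, Q) - 1*(-1832223) = -21 - 1*(-1832223) = -21 + 1832223 = 1832202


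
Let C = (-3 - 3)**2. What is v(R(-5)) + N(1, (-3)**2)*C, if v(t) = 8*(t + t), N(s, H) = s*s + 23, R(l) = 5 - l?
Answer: 1024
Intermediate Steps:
N(s, H) = 23 + s**2 (N(s, H) = s**2 + 23 = 23 + s**2)
C = 36 (C = (-6)**2 = 36)
v(t) = 16*t (v(t) = 8*(2*t) = 16*t)
v(R(-5)) + N(1, (-3)**2)*C = 16*(5 - 1*(-5)) + (23 + 1**2)*36 = 16*(5 + 5) + (23 + 1)*36 = 16*10 + 24*36 = 160 + 864 = 1024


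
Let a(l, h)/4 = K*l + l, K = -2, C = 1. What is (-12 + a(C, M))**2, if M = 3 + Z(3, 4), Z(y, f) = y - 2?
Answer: 256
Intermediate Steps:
Z(y, f) = -2 + y
M = 4 (M = 3 + (-2 + 3) = 3 + 1 = 4)
a(l, h) = -4*l (a(l, h) = 4*(-2*l + l) = 4*(-l) = -4*l)
(-12 + a(C, M))**2 = (-12 - 4*1)**2 = (-12 - 4)**2 = (-16)**2 = 256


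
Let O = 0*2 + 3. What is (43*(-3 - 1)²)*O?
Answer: 2064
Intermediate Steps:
O = 3 (O = 0 + 3 = 3)
(43*(-3 - 1)²)*O = (43*(-3 - 1)²)*3 = (43*(-4)²)*3 = (43*16)*3 = 688*3 = 2064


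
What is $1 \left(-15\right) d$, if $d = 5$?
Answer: $-75$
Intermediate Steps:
$1 \left(-15\right) d = 1 \left(-15\right) 5 = \left(-15\right) 5 = -75$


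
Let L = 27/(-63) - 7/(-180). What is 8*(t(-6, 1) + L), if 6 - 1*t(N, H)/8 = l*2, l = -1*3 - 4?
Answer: 402218/315 ≈ 1276.9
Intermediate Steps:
l = -7 (l = -3 - 4 = -7)
t(N, H) = 160 (t(N, H) = 48 - (-56)*2 = 48 - 8*(-14) = 48 + 112 = 160)
L = -491/1260 (L = 27*(-1/63) - 7*(-1/180) = -3/7 + 7/180 = -491/1260 ≈ -0.38968)
8*(t(-6, 1) + L) = 8*(160 - 491/1260) = 8*(201109/1260) = 402218/315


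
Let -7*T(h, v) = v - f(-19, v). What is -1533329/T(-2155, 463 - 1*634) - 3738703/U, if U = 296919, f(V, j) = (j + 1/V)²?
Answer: -1190199539550370/3154536044289 ≈ -377.30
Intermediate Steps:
T(h, v) = -v/7 + (1 - 19*v)²/2527 (T(h, v) = -(v - (1 - 19*v)²/(-19)²)/7 = -(v - (1 - 19*v)²/361)/7 = -v/7 + (1 - 19*v)²/2527)
-1533329/T(-2155, 463 - 1*634) - 3738703/U = -1533329/(-(463 - 1*634)/7 + (-1 + 19*(463 - 1*634))²/2527) - 3738703/296919 = -1533329/(-(463 - 634)/7 + (-1 + 19*(463 - 634))²/2527) - 3738703*1/296919 = -1533329/(-⅐*(-171) + (-1 + 19*(-171))²/2527) - 3738703/296919 = -1533329/(171/7 + (-1 - 3249)²/2527) - 3738703/296919 = -1533329/(171/7 + (1/2527)*(-3250)²) - 3738703/296919 = -1533329/(171/7 + (1/2527)*10562500) - 3738703/296919 = -1533329/(171/7 + 10562500/2527) - 3738703/296919 = -1533329/10624231/2527 - 3738703/296919 = -1533329*2527/10624231 - 3738703/296919 = -3874722383/10624231 - 3738703/296919 = -1190199539550370/3154536044289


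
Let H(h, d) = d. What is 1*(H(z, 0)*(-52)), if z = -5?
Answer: 0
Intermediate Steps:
1*(H(z, 0)*(-52)) = 1*(0*(-52)) = 1*0 = 0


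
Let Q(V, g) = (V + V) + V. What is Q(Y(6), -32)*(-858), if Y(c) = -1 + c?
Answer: -12870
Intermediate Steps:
Q(V, g) = 3*V (Q(V, g) = 2*V + V = 3*V)
Q(Y(6), -32)*(-858) = (3*(-1 + 6))*(-858) = (3*5)*(-858) = 15*(-858) = -12870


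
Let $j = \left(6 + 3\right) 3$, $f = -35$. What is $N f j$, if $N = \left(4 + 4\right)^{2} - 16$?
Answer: $-45360$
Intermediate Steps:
$j = 27$ ($j = 9 \cdot 3 = 27$)
$N = 48$ ($N = 8^{2} - 16 = 64 - 16 = 48$)
$N f j = 48 \left(-35\right) 27 = \left(-1680\right) 27 = -45360$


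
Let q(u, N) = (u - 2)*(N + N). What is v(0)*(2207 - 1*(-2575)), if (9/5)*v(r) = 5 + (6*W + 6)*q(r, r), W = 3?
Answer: 39850/3 ≈ 13283.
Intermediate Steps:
q(u, N) = 2*N*(-2 + u) (q(u, N) = (-2 + u)*(2*N) = 2*N*(-2 + u))
v(r) = 25/9 + 80*r*(-2 + r)/3 (v(r) = 5*(5 + (6*3 + 6)*(2*r*(-2 + r)))/9 = 5*(5 + (18 + 6)*(2*r*(-2 + r)))/9 = 5*(5 + 24*(2*r*(-2 + r)))/9 = 5*(5 + 48*r*(-2 + r))/9 = 25/9 + 80*r*(-2 + r)/3)
v(0)*(2207 - 1*(-2575)) = (25/9 + (80/3)*0*(-2 + 0))*(2207 - 1*(-2575)) = (25/9 + (80/3)*0*(-2))*(2207 + 2575) = (25/9 + 0)*4782 = (25/9)*4782 = 39850/3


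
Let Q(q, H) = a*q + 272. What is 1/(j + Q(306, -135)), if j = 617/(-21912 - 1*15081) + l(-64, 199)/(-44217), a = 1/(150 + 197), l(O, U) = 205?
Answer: 189198219969/51624726447784 ≈ 0.0036649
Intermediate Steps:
a = 1/347 ≈ 0.0028818
Q(q, H) = 272 + q/347 (Q(q, H) = q/347 + 272 = 272 + q/347)
j = -11621818/545239827 (j = 617/(-21912 - 1*15081) + 205/(-44217) = 617/(-21912 - 15081) + 205*(-1/44217) = 617/(-36993) - 205/44217 = 617*(-1/36993) - 205/44217 = -617/36993 - 205/44217 = -11621818/545239827 ≈ -0.021315)
1/(j + Q(306, -135)) = 1/(-11621818/545239827 + (272 + (1/347)*306)) = 1/(-11621818/545239827 + (272 + 306/347)) = 1/(-11621818/545239827 + 94690/347) = 1/(51624726447784/189198219969) = 189198219969/51624726447784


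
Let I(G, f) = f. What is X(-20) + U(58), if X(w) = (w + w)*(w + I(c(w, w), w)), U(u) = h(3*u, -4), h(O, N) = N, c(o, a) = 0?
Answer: 1596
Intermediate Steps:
U(u) = -4
X(w) = 4*w**2 (X(w) = (w + w)*(w + w) = (2*w)*(2*w) = 4*w**2)
X(-20) + U(58) = 4*(-20)**2 - 4 = 4*400 - 4 = 1600 - 4 = 1596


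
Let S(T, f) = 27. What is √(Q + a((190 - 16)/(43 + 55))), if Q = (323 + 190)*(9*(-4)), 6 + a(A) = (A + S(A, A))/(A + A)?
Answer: I*√15529819/29 ≈ 135.89*I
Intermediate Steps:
a(A) = -6 + (27 + A)/(2*A) (a(A) = -6 + (A + 27)/(A + A) = -6 + (27 + A)/((2*A)) = -6 + (27 + A)*(1/(2*A)) = -6 + (27 + A)/(2*A))
Q = -18468 (Q = 513*(-36) = -18468)
√(Q + a((190 - 16)/(43 + 55))) = √(-18468 + (27 - 11*(190 - 16)/(43 + 55))/(2*(((190 - 16)/(43 + 55))))) = √(-18468 + (27 - 1914/98)/(2*((174/98)))) = √(-18468 + (27 - 1914/98)/(2*((174*(1/98))))) = √(-18468 + (27 - 11*87/49)/(2*(87/49))) = √(-18468 + (½)*(49/87)*(27 - 957/49)) = √(-18468 + (½)*(49/87)*(366/49)) = √(-18468 + 61/29) = √(-535511/29) = I*√15529819/29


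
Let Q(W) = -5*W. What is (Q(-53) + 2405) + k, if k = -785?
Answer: 1885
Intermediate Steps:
(Q(-53) + 2405) + k = (-5*(-53) + 2405) - 785 = (265 + 2405) - 785 = 2670 - 785 = 1885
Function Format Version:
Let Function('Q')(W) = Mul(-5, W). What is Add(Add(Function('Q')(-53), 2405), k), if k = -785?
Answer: 1885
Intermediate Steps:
Add(Add(Function('Q')(-53), 2405), k) = Add(Add(Mul(-5, -53), 2405), -785) = Add(Add(265, 2405), -785) = Add(2670, -785) = 1885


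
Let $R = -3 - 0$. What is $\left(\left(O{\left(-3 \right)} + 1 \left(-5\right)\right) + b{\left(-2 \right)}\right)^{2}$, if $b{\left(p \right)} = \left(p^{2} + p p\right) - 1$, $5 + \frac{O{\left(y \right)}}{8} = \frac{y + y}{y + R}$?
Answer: $900$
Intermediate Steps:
$R = -3$ ($R = -3 + 0 = -3$)
$O{\left(y \right)} = -40 + \frac{16 y}{-3 + y}$ ($O{\left(y \right)} = -40 + 8 \frac{y + y}{y - 3} = -40 + 8 \frac{2 y}{-3 + y} = -40 + \frac{16 y}{-3 + y}$)
$b{\left(p \right)} = -1 + 2 p^{2}$ ($b{\left(p \right)} = \left(p^{2} + p^{2}\right) - 1 = 2 p^{2} - 1 = -1 + 2 p^{2}$)
$\left(\left(O{\left(-3 \right)} + 1 \left(-5\right)\right) + b{\left(-2 \right)}\right)^{2} = \left(\left(\frac{24 \left(5 - -3\right)}{-3 - 3} + 1 \left(-5\right)\right) - \left(1 - 2 \left(-2\right)^{2}\right)\right)^{2} = \left(\left(\frac{24 \left(5 + 3\right)}{-6} - 5\right) + \left(-1 + 2 \cdot 4\right)\right)^{2} = \left(\left(24 \left(- \frac{1}{6}\right) 8 - 5\right) + \left(-1 + 8\right)\right)^{2} = \left(\left(-32 - 5\right) + 7\right)^{2} = \left(-37 + 7\right)^{2} = \left(-30\right)^{2} = 900$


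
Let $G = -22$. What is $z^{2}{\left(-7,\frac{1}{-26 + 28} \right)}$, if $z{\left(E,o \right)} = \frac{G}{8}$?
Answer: $\frac{121}{16} \approx 7.5625$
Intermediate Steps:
$z{\left(E,o \right)} = - \frac{11}{4}$ ($z{\left(E,o \right)} = - \frac{22}{8} = \left(-22\right) \frac{1}{8} = - \frac{11}{4}$)
$z^{2}{\left(-7,\frac{1}{-26 + 28} \right)} = \left(- \frac{11}{4}\right)^{2} = \frac{121}{16}$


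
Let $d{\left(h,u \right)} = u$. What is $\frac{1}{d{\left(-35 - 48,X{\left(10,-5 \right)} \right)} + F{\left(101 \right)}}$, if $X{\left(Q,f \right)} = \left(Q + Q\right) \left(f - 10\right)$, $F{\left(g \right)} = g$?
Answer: $- \frac{1}{199} \approx -0.0050251$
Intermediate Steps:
$X{\left(Q,f \right)} = 2 Q \left(-10 + f\right)$
$\frac{1}{d{\left(-35 - 48,X{\left(10,-5 \right)} \right)} + F{\left(101 \right)}} = \frac{1}{2 \cdot 10 \left(-10 - 5\right) + 101} = \frac{1}{2 \cdot 10 \left(-15\right) + 101} = \frac{1}{-300 + 101} = \frac{1}{-199} = - \frac{1}{199}$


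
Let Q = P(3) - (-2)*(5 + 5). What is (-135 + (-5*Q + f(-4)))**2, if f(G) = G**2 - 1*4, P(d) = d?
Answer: 56644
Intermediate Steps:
f(G) = -4 + G**2 (f(G) = G**2 - 4 = -4 + G**2)
Q = 23 (Q = 3 - (-2)*(5 + 5) = 3 - (-2)*10 = 3 - 1*(-20) = 3 + 20 = 23)
(-135 + (-5*Q + f(-4)))**2 = (-135 + (-5*23 + (-4 + (-4)**2)))**2 = (-135 + (-115 + (-4 + 16)))**2 = (-135 + (-115 + 12))**2 = (-135 - 103)**2 = (-238)**2 = 56644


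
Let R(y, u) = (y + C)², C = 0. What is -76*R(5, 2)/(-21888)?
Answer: 25/288 ≈ 0.086806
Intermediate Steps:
R(y, u) = y² (R(y, u) = (y + 0)² = y²)
-76*R(5, 2)/(-21888) = -76*5²/(-21888) = -76*25*(-1/21888) = -1900*(-1/21888) = 25/288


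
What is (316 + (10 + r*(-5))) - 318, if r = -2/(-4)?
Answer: 11/2 ≈ 5.5000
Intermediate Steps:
r = 1/2 (r = -2*(-1/4) = 1/2 ≈ 0.50000)
(316 + (10 + r*(-5))) - 318 = (316 + (10 + (1/2)*(-5))) - 318 = (316 + (10 - 5/2)) - 318 = (316 + 15/2) - 318 = 647/2 - 318 = 11/2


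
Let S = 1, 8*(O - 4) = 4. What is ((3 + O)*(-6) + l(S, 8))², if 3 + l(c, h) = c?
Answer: 2209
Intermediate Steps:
O = 9/2 (O = 4 + (⅛)*4 = 4 + ½ = 9/2 ≈ 4.5000)
l(c, h) = -3 + c
((3 + O)*(-6) + l(S, 8))² = ((3 + 9/2)*(-6) + (-3 + 1))² = ((15/2)*(-6) - 2)² = (-45 - 2)² = (-47)² = 2209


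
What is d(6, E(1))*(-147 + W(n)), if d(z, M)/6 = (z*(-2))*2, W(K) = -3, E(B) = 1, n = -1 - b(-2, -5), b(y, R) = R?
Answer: 21600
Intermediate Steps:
n = 4 (n = -1 - 1*(-5) = -1 + 5 = 4)
d(z, M) = -24*z (d(z, M) = 6*((z*(-2))*2) = 6*(-2*z*2) = 6*(-4*z) = -24*z)
d(6, E(1))*(-147 + W(n)) = (-24*6)*(-147 - 3) = -144*(-150) = 21600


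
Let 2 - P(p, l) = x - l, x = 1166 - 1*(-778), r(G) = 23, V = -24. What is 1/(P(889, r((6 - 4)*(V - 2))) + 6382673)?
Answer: 1/6380754 ≈ 1.5672e-7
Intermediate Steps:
x = 1944 (x = 1166 + 778 = 1944)
P(p, l) = -1942 + l (P(p, l) = 2 - (1944 - l) = 2 + (-1944 + l) = -1942 + l)
1/(P(889, r((6 - 4)*(V - 2))) + 6382673) = 1/((-1942 + 23) + 6382673) = 1/(-1919 + 6382673) = 1/6380754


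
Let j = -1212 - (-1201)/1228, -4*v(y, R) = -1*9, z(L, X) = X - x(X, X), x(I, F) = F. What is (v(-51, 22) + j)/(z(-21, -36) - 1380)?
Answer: 371093/423660 ≈ 0.87592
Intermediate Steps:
z(L, X) = 0 (z(L, X) = X - X = 0)
v(y, R) = 9/4 (v(y, R) = -(-1)*9/4 = -¼*(-9) = 9/4)
j = -1487135/1228 (j = -1212 - (-1201)/1228 = -1212 - 1*(-1201/1228) = -1212 + 1201/1228 = -1487135/1228 ≈ -1211.0)
(v(-51, 22) + j)/(z(-21, -36) - 1380) = (9/4 - 1487135/1228)/(0 - 1380) = -371093/307/(-1380) = -371093/307*(-1/1380) = 371093/423660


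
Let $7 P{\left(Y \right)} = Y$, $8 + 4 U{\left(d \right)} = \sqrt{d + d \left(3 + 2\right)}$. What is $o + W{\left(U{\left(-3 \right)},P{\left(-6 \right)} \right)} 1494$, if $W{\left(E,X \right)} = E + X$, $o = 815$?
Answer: $- \frac{24175}{7} + \frac{2241 i \sqrt{2}}{2} \approx -3453.6 + 1584.6 i$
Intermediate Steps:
$U{\left(d \right)} = -2 + \frac{\sqrt{6} \sqrt{d}}{4}$ ($U{\left(d \right)} = -2 + \frac{\sqrt{d + d \left(3 + 2\right)}}{4} = -2 + \frac{\sqrt{d + d 5}}{4} = -2 + \frac{\sqrt{d + 5 d}}{4} = -2 + \frac{\sqrt{6 d}}{4} = -2 + \frac{\sqrt{6} \sqrt{d}}{4}$)
$P{\left(Y \right)} = \frac{Y}{7}$
$o + W{\left(U{\left(-3 \right)},P{\left(-6 \right)} \right)} 1494 = 815 + \left(\left(-2 + \frac{\sqrt{6} \sqrt{-3}}{4}\right) + \frac{1}{7} \left(-6\right)\right) 1494 = 815 + \left(\left(-2 + \frac{\sqrt{6} i \sqrt{3}}{4}\right) - \frac{6}{7}\right) 1494 = 815 + \left(\left(-2 + \frac{3 i \sqrt{2}}{4}\right) - \frac{6}{7}\right) 1494 = 815 + \left(- \frac{20}{7} + \frac{3 i \sqrt{2}}{4}\right) 1494 = 815 - \left(\frac{29880}{7} - \frac{2241 i \sqrt{2}}{2}\right) = - \frac{24175}{7} + \frac{2241 i \sqrt{2}}{2}$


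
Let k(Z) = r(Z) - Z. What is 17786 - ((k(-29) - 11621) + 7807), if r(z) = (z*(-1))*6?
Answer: 21397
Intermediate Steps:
r(z) = -6*z (r(z) = -z*6 = -6*z)
k(Z) = -7*Z (k(Z) = -6*Z - Z = -7*Z)
17786 - ((k(-29) - 11621) + 7807) = 17786 - ((-7*(-29) - 11621) + 7807) = 17786 - ((203 - 11621) + 7807) = 17786 - (-11418 + 7807) = 17786 - 1*(-3611) = 17786 + 3611 = 21397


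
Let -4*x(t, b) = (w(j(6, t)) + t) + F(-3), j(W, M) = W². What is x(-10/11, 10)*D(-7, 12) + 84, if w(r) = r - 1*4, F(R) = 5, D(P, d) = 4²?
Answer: -664/11 ≈ -60.364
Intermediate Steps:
D(P, d) = 16
w(r) = -4 + r (w(r) = r - 4 = -4 + r)
x(t, b) = -37/4 - t/4 (x(t, b) = -(((-4 + 6²) + t) + 5)/4 = -(((-4 + 36) + t) + 5)/4 = -((32 + t) + 5)/4 = -(37 + t)/4 = -37/4 - t/4)
x(-10/11, 10)*D(-7, 12) + 84 = (-37/4 - (-5)/(2*11))*16 + 84 = (-37/4 - ¼*(-10/11))*16 + 84 = (-37/4 + 5/22)*16 + 84 = -397/44*16 + 84 = -1588/11 + 84 = -664/11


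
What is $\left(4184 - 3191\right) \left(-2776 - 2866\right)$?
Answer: $-5602506$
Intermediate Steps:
$\left(4184 - 3191\right) \left(-2776 - 2866\right) = 993 \left(-2776 - 2866\right) = 993 \left(-5642\right) = -5602506$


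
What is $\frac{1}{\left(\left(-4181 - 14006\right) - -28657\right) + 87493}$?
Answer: $\frac{1}{97963} \approx 1.0208 \cdot 10^{-5}$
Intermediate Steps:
$\frac{1}{\left(\left(-4181 - 14006\right) - -28657\right) + 87493} = \frac{1}{\left(\left(-4181 - 14006\right) + 28657\right) + 87493} = \frac{1}{\left(-18187 + 28657\right) + 87493} = \frac{1}{10470 + 87493} = \frac{1}{97963}$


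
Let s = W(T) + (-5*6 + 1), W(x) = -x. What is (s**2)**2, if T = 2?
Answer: 923521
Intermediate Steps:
s = -31 (s = -1*2 + (-5*6 + 1) = -2 + (-30 + 1) = -2 - 29 = -31)
(s**2)**2 = ((-31)**2)**2 = 961**2 = 923521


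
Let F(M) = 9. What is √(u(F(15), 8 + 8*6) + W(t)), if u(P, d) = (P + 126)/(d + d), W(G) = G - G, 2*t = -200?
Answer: 3*√105/28 ≈ 1.0979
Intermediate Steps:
t = -100 (t = (½)*(-200) = -100)
W(G) = 0
u(P, d) = (126 + P)/(2*d) (u(P, d) = (126 + P)/((2*d)) = (126 + P)*(1/(2*d)) = (126 + P)/(2*d))
√(u(F(15), 8 + 8*6) + W(t)) = √((126 + 9)/(2*(8 + 8*6)) + 0) = √((½)*135/(8 + 48) + 0) = √((½)*135/56 + 0) = √((½)*(1/56)*135 + 0) = √(135/112 + 0) = √(135/112) = 3*√105/28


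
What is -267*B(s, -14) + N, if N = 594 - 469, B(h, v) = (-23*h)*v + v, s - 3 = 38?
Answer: -3521071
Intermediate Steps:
s = 41 (s = 3 + 38 = 41)
B(h, v) = v - 23*h*v (B(h, v) = -23*h*v + v = v - 23*h*v)
N = 125
-267*B(s, -14) + N = -(-3738)*(1 - 23*41) + 125 = -(-3738)*(1 - 943) + 125 = -(-3738)*(-942) + 125 = -267*13188 + 125 = -3521196 + 125 = -3521071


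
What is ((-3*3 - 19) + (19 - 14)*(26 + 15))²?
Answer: 31329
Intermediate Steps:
((-3*3 - 19) + (19 - 14)*(26 + 15))² = ((-9 - 19) + 5*41)² = (-28 + 205)² = 177² = 31329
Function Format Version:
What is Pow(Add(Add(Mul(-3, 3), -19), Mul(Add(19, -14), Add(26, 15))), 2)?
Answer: 31329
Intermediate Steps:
Pow(Add(Add(Mul(-3, 3), -19), Mul(Add(19, -14), Add(26, 15))), 2) = Pow(Add(Add(-9, -19), Mul(5, 41)), 2) = Pow(Add(-28, 205), 2) = Pow(177, 2) = 31329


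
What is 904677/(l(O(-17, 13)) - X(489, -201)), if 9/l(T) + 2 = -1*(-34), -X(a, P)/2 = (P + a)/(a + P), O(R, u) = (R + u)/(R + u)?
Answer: 28949664/73 ≈ 3.9657e+5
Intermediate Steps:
O(R, u) = 1
X(a, P) = -2 (X(a, P) = -2*(P + a)/(a + P) = -2*(P + a)/(P + a) = -2*1 = -2)
l(T) = 9/32 (l(T) = 9/(-2 - 1*(-34)) = 9/(-2 + 34) = 9/32)
904677/(l(O(-17, 13)) - X(489, -201)) = 904677/(9/32 - 1*(-2)) = 904677/(9/32 + 2) = 904677/(73/32) = 904677*(32/73) = 28949664/73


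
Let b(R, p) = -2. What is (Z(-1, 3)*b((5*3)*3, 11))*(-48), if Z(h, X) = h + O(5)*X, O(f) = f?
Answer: 1344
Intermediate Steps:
Z(h, X) = h + 5*X
(Z(-1, 3)*b((5*3)*3, 11))*(-48) = ((-1 + 5*3)*(-2))*(-48) = ((-1 + 15)*(-2))*(-48) = (14*(-2))*(-48) = -28*(-48) = 1344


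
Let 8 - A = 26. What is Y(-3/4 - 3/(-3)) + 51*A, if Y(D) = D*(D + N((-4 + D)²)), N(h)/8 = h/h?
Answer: -14655/16 ≈ -915.94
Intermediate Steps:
N(h) = 8 (N(h) = 8*(h/h) = 8*1 = 8)
A = -18 (A = 8 - 1*26 = 8 - 26 = -18)
Y(D) = D*(8 + D) (Y(D) = D*(D + 8) = D*(8 + D))
Y(-3/4 - 3/(-3)) + 51*A = (-3/4 - 3/(-3))*(8 + (-3/4 - 3/(-3))) + 51*(-18) = (-3*¼ - 3*(-⅓))*(8 + (-3*¼ - 3*(-⅓))) - 918 = (-¾ + 1)*(8 + (-¾ + 1)) - 918 = (8 + ¼)/4 - 918 = (¼)*(33/4) - 918 = 33/16 - 918 = -14655/16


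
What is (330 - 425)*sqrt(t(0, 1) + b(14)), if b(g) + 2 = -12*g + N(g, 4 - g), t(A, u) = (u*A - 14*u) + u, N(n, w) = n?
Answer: -1235*I ≈ -1235.0*I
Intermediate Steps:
t(A, u) = -13*u + A*u (t(A, u) = (A*u - 14*u) + u = (-14*u + A*u) + u = -13*u + A*u)
b(g) = -2 - 11*g (b(g) = -2 + (-12*g + g) = -2 - 11*g)
(330 - 425)*sqrt(t(0, 1) + b(14)) = (330 - 425)*sqrt(1*(-13 + 0) + (-2 - 11*14)) = -95*sqrt(1*(-13) + (-2 - 154)) = -95*sqrt(-13 - 156) = -1235*I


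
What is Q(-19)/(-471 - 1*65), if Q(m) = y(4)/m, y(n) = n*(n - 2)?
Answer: 1/1273 ≈ 0.00078555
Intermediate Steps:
y(n) = n*(-2 + n)
Q(m) = 8/m (Q(m) = (4*(-2 + 4))/m = (4*2)/m = 8/m)
Q(-19)/(-471 - 1*65) = (8/(-19))/(-471 - 1*65) = (8*(-1/19))/(-471 - 65) = -8/19/(-536) = -8/19*(-1/536) = 1/1273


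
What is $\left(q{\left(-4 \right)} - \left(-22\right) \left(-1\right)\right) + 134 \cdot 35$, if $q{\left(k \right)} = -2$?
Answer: $4666$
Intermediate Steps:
$\left(q{\left(-4 \right)} - \left(-22\right) \left(-1\right)\right) + 134 \cdot 35 = \left(-2 - \left(-22\right) \left(-1\right)\right) + 134 \cdot 35 = \left(-2 - 22\right) + 4690 = -24 + 4690 = 4666$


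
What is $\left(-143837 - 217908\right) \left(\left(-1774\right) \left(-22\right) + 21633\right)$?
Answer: $-21943813445$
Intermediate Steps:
$\left(-143837 - 217908\right) \left(\left(-1774\right) \left(-22\right) + 21633\right) = - 361745 \left(39028 + 21633\right) = \left(-361745\right) 60661 = -21943813445$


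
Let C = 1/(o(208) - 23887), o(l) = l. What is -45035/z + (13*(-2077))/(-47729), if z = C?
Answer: 50897430746686/47729 ≈ 1.0664e+9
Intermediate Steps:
C = -1/23679 (C = 1/(208 - 23887) = 1/(-23679) = -1/23679 ≈ -4.2232e-5)
z = -1/23679 ≈ -4.2232e-5
-45035/z + (13*(-2077))/(-47729) = -45035/(-1/23679) + (13*(-2077))/(-47729) = -45035*(-23679) - 27001*(-1/47729) = 1066383765 + 27001/47729 = 50897430746686/47729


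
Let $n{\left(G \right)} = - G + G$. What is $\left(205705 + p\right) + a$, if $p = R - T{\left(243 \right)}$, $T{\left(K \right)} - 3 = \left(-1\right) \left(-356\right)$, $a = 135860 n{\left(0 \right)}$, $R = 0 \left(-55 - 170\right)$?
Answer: $205346$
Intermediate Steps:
$n{\left(G \right)} = 0$
$R = 0$ ($R = 0 \left(-225\right) = 0$)
$a = 0$ ($a = 135860 \cdot 0 = 0$)
$T{\left(K \right)} = 359$ ($T{\left(K \right)} = 3 - -356 = 3 + 356 = 359$)
$p = -359$ ($p = 0 - 359 = -359$)
$\left(205705 + p\right) + a = \left(205705 - 359\right) + 0 = 205346 + 0 = 205346$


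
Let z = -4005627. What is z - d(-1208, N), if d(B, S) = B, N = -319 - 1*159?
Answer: -4004419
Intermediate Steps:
N = -478 (N = -319 - 159 = -478)
z - d(-1208, N) = -4005627 - 1*(-1208) = -4005627 + 1208 = -4004419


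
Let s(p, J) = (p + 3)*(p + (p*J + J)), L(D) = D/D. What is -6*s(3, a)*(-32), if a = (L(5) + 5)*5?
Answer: 141696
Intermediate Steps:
L(D) = 1
a = 30 (a = (1 + 5)*5 = 6*5 = 30)
s(p, J) = (3 + p)*(J + p + J*p) (s(p, J) = (3 + p)*(p + (J*p + J)) = (3 + p)*(p + (J + J*p)) = (3 + p)*(J + p + J*p))
-6*s(3, a)*(-32) = -6*(3**2 + 3*30 + 3*3 + 30*3**2 + 4*30*3)*(-32) = -6*(9 + 90 + 9 + 30*9 + 360)*(-32) = -6*(9 + 90 + 9 + 270 + 360)*(-32) = -6*738*(-32) = -4428*(-32) = 141696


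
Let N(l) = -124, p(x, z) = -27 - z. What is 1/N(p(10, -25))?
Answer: -1/124 ≈ -0.0080645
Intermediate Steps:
1/N(p(10, -25)) = 1/(-124) = -1/124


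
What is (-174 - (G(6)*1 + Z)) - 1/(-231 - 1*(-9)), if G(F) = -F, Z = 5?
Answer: -38405/222 ≈ -173.00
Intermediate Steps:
(-174 - (G(6)*1 + Z)) - 1/(-231 - 1*(-9)) = (-174 - (-1*6*1 + 5)) - 1/(-231 - 1*(-9)) = (-174 - (-6*1 + 5)) - 1/(-231 + 9) = (-174 - (-6 + 5)) - 1/(-222) = (-174 - 1*(-1)) - 1*(-1/222) = (-174 + 1) + 1/222 = -173 + 1/222 = -38405/222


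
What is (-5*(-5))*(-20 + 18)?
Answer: -50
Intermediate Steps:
(-5*(-5))*(-20 + 18) = 25*(-2) = -50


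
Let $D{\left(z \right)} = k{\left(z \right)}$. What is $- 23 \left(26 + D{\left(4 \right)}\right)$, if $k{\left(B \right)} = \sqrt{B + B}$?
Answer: $-598 - 46 \sqrt{2} \approx -663.05$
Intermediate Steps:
$k{\left(B \right)} = \sqrt{2} \sqrt{B}$ ($k{\left(B \right)} = \sqrt{2 B} = \sqrt{2} \sqrt{B}$)
$D{\left(z \right)} = \sqrt{2} \sqrt{z}$
$- 23 \left(26 + D{\left(4 \right)}\right) = - 23 \left(26 + \sqrt{2} \sqrt{4}\right) = - 23 \left(26 + \sqrt{2} \cdot 2\right) = - 23 \left(26 + 2 \sqrt{2}\right) = -598 - 46 \sqrt{2}$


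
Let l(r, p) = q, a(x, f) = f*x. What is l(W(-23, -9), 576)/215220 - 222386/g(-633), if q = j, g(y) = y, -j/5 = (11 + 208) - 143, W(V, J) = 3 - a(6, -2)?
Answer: 1260181/3587 ≈ 351.32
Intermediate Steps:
W(V, J) = 15 (W(V, J) = 3 - (-2)*6 = 3 - 1*(-12) = 3 + 12 = 15)
j = -380 (j = -5*((11 + 208) - 143) = -5*(219 - 143) = -5*76 = -380)
q = -380
l(r, p) = -380
l(W(-23, -9), 576)/215220 - 222386/g(-633) = -380/215220 - 222386/(-633) = -380*1/215220 - 222386*(-1/633) = -19/10761 + 222386/633 = 1260181/3587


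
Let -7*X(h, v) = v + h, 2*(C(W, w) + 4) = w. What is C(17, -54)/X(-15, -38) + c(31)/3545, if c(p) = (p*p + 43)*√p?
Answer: -217/53 + 1004*√31/3545 ≈ -2.5175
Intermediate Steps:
C(W, w) = -4 + w/2
c(p) = √p*(43 + p²) (c(p) = (p² + 43)*√p = (43 + p²)*√p = √p*(43 + p²))
X(h, v) = -h/7 - v/7 (X(h, v) = -(v + h)/7 = -(h + v)/7 = -h/7 - v/7)
C(17, -54)/X(-15, -38) + c(31)/3545 = (-4 + (½)*(-54))/(-⅐*(-15) - ⅐*(-38)) + (√31*(43 + 31²))/3545 = (-4 - 27)/(15/7 + 38/7) + (√31*(43 + 961))*(1/3545) = -31/53/7 + (√31*1004)*(1/3545) = -31*7/53 + (1004*√31)*(1/3545) = -217/53 + 1004*√31/3545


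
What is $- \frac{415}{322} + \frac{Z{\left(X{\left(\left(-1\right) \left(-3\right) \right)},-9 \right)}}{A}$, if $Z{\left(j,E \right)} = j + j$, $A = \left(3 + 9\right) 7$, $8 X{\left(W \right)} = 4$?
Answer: $- \frac{2467}{1932} \approx -1.2769$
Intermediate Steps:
$X{\left(W \right)} = \frac{1}{2}$ ($X{\left(W \right)} = \frac{1}{8} \cdot 4 = \frac{1}{2}$)
$A = 84$ ($A = 12 \cdot 7 = 84$)
$Z{\left(j,E \right)} = 2 j$
$- \frac{415}{322} + \frac{Z{\left(X{\left(\left(-1\right) \left(-3\right) \right)},-9 \right)}}{A} = - \frac{415}{322} + \frac{2 \cdot \frac{1}{2}}{84} = \left(-415\right) \frac{1}{322} + 1 \cdot \frac{1}{84} = - \frac{415}{322} + \frac{1}{84} = - \frac{2467}{1932}$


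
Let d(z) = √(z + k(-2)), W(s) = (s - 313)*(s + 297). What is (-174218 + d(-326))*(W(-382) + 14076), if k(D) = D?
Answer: -12744220918 + 146302*I*√82 ≈ -1.2744e+10 + 1.3248e+6*I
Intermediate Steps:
W(s) = (-313 + s)*(297 + s)
d(z) = √(-2 + z) (d(z) = √(z - 2) = √(-2 + z))
(-174218 + d(-326))*(W(-382) + 14076) = (-174218 + √(-2 - 326))*((-92961 + (-382)² - 16*(-382)) + 14076) = (-174218 + √(-328))*((-92961 + 145924 + 6112) + 14076) = (-174218 + 2*I*√82)*(59075 + 14076) = (-174218 + 2*I*√82)*73151 = -12744220918 + 146302*I*√82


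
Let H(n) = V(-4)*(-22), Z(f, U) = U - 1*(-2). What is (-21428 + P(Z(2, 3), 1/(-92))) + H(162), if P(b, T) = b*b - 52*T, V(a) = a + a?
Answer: -488208/23 ≈ -21226.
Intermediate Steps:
Z(f, U) = 2 + U (Z(f, U) = U + 2 = 2 + U)
V(a) = 2*a
P(b, T) = b² - 52*T
H(n) = 176 (H(n) = (2*(-4))*(-22) = -8*(-22) = 176)
(-21428 + P(Z(2, 3), 1/(-92))) + H(162) = (-21428 + ((2 + 3)² - 52/(-92))) + 176 = (-21428 + (5² - 52*(-1/92))) + 176 = (-21428 + (25 + 13/23)) + 176 = (-21428 + 588/23) + 176 = -492256/23 + 176 = -488208/23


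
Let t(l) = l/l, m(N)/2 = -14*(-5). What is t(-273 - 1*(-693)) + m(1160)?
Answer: 141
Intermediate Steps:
m(N) = 140 (m(N) = 2*(-14*(-5)) = 2*70 = 140)
t(l) = 1
t(-273 - 1*(-693)) + m(1160) = 1 + 140 = 141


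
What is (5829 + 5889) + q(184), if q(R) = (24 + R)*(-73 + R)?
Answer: 34806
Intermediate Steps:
q(R) = (-73 + R)*(24 + R)
(5829 + 5889) + q(184) = (5829 + 5889) + (-1752 + 184² - 49*184) = 11718 + (-1752 + 33856 - 9016) = 11718 + 23088 = 34806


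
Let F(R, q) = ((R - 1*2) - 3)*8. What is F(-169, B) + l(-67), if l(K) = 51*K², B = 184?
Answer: 227547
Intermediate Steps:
F(R, q) = -40 + 8*R (F(R, q) = ((R - 2) - 3)*8 = ((-2 + R) - 3)*8 = (-5 + R)*8 = -40 + 8*R)
F(-169, B) + l(-67) = (-40 + 8*(-169)) + 51*(-67)² = (-40 - 1352) + 51*4489 = -1392 + 228939 = 227547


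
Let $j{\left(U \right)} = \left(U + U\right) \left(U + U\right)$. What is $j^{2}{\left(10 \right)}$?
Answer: $160000$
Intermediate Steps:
$j{\left(U \right)} = 4 U^{2}$ ($j{\left(U \right)} = 2 U 2 U = 4 U^{2}$)
$j^{2}{\left(10 \right)} = \left(4 \cdot 10^{2}\right)^{2} = \left(4 \cdot 100\right)^{2} = 400^{2} = 160000$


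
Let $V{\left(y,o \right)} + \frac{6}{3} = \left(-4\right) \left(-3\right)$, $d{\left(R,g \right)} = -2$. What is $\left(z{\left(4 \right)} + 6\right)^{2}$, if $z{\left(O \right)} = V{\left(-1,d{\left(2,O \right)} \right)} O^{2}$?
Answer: $27556$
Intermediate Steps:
$V{\left(y,o \right)} = 10$ ($V{\left(y,o \right)} = -2 - -12 = -2 + 12 = 10$)
$z{\left(O \right)} = 10 O^{2}$
$\left(z{\left(4 \right)} + 6\right)^{2} = \left(10 \cdot 4^{2} + 6\right)^{2} = \left(10 \cdot 16 + 6\right)^{2} = \left(160 + 6\right)^{2} = 166^{2} = 27556$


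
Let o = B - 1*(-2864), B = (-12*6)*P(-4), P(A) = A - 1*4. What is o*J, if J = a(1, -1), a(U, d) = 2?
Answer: 6880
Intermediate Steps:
J = 2
P(A) = -4 + A (P(A) = A - 4 = -4 + A)
B = 576 (B = (-12*6)*(-4 - 4) = -72*(-8) = 576)
o = 3440 (o = 576 - 1*(-2864) = 576 + 2864 = 3440)
o*J = 3440*2 = 6880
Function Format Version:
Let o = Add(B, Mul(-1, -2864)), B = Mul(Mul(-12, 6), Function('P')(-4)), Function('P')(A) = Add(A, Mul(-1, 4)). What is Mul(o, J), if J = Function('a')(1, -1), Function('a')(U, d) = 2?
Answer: 6880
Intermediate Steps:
J = 2
Function('P')(A) = Add(-4, A) (Function('P')(A) = Add(A, -4) = Add(-4, A))
B = 576 (B = Mul(Mul(-12, 6), Add(-4, -4)) = Mul(-72, -8) = 576)
o = 3440 (o = Add(576, Mul(-1, -2864)) = Add(576, 2864) = 3440)
Mul(o, J) = Mul(3440, 2) = 6880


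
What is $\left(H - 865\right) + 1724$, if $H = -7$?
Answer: $852$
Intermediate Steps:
$\left(H - 865\right) + 1724 = \left(-7 - 865\right) + 1724 = -872 + 1724 = 852$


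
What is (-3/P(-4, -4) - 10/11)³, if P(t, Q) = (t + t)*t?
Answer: -43986977/43614208 ≈ -1.0085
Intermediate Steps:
P(t, Q) = 2*t² (P(t, Q) = (2*t)*t = 2*t²)
(-3/P(-4, -4) - 10/11)³ = (-3/(2*(-4)²) - 10/11)³ = (-3/(2*16) - 10*1/11)³ = (-3/32 - 10/11)³ = (-353/352)³ = -43986977/43614208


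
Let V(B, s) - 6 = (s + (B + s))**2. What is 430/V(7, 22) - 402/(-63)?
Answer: 119456/18249 ≈ 6.5459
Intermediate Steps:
V(B, s) = 6 + (B + 2*s)**2 (V(B, s) = 6 + (s + (B + s))**2 = 6 + (B + 2*s)**2)
430/V(7, 22) - 402/(-63) = 430/(6 + (7 + 2*22)**2) - 402/(-63) = 430/(6 + (7 + 44)**2) - 402*(-1/63) = 430/(6 + 51**2) + 134/21 = 430/(6 + 2601) + 134/21 = 430/2607 + 134/21 = 119456/18249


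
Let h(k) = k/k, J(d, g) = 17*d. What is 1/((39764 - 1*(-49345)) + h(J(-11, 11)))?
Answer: 1/89110 ≈ 1.1222e-5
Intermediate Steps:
h(k) = 1
1/((39764 - 1*(-49345)) + h(J(-11, 11))) = 1/((39764 - 1*(-49345)) + 1) = 1/((39764 + 49345) + 1) = 1/(89109 + 1) = 1/89110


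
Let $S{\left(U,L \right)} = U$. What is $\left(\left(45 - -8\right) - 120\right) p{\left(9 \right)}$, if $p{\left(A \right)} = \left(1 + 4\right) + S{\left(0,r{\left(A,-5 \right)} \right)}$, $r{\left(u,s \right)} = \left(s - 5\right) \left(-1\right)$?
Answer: $-335$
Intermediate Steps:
$r{\left(u,s \right)} = 5 - s$ ($r{\left(u,s \right)} = \left(-5 + s\right) \left(-1\right) = 5 - s$)
$p{\left(A \right)} = 5$ ($p{\left(A \right)} = \left(1 + 4\right) + 0 = 5 + 0 = 5$)
$\left(\left(45 - -8\right) - 120\right) p{\left(9 \right)} = \left(\left(45 - -8\right) - 120\right) 5 = \left(\left(45 + 8\right) - 120\right) 5 = \left(53 - 120\right) 5 = \left(-67\right) 5 = -335$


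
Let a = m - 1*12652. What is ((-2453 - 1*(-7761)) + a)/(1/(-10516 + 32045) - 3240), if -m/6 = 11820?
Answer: 1684945656/69753959 ≈ 24.156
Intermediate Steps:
m = -70920 (m = -6*11820 = -70920)
a = -83572 (a = -70920 - 1*12652 = -70920 - 12652 = -83572)
((-2453 - 1*(-7761)) + a)/(1/(-10516 + 32045) - 3240) = ((-2453 - 1*(-7761)) - 83572)/(1/(-10516 + 32045) - 3240) = ((-2453 + 7761) - 83572)/(1/21529 - 3240) = (5308 - 83572)/(1/21529 - 3240) = -78264/(-69753959/21529) = -78264*(-21529/69753959) = 1684945656/69753959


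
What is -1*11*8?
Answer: -88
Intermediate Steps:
-1*11*8 = -11*8 = -88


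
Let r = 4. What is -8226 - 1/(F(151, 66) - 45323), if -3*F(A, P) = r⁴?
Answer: -1120586847/136225 ≈ -8226.0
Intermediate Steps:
F(A, P) = -256/3 (F(A, P) = -⅓*4⁴ = -⅓*256 = -256/3)
-8226 - 1/(F(151, 66) - 45323) = -8226 - 1/(-256/3 - 45323) = -8226 - 1/(-136225/3) = -8226 - 1*(-3/136225) = -8226 + 3/136225 = -1120586847/136225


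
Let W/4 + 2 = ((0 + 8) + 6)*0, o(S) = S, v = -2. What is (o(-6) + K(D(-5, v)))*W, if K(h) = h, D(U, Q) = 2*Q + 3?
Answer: 56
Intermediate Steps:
D(U, Q) = 3 + 2*Q
W = -8 (W = -8 + 4*(((0 + 8) + 6)*0) = -8 + 4*((8 + 6)*0) = -8 + 4*(14*0) = -8 + 4*0 = -8 + 0 = -8)
(o(-6) + K(D(-5, v)))*W = (-6 + (3 + 2*(-2)))*(-8) = (-6 + (3 - 4))*(-8) = (-6 - 1)*(-8) = -7*(-8) = 56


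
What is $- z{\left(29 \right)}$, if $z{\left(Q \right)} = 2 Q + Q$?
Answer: $-87$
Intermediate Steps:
$z{\left(Q \right)} = 3 Q$
$- z{\left(29 \right)} = - 3 \cdot 29 = \left(-1\right) 87 = -87$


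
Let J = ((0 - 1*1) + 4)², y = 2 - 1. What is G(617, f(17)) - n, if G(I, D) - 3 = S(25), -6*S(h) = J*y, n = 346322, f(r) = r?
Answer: -692641/2 ≈ -3.4632e+5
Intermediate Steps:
y = 1
J = 9 (J = ((0 - 1) + 4)² = (-1 + 4)² = 3² = 9)
S(h) = -3/2
G(I, D) = 3/2 (G(I, D) = 3 - 3/2 = 3/2)
G(617, f(17)) - n = 3/2 - 1*346322 = 3/2 - 346322 = -692641/2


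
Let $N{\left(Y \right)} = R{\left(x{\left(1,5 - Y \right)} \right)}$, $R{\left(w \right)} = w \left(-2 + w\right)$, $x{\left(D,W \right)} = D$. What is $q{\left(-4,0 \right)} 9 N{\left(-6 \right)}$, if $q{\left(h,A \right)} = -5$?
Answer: $45$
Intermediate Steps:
$N{\left(Y \right)} = -1$ ($N{\left(Y \right)} = 1 \left(-2 + 1\right) = 1 \left(-1\right) = -1$)
$q{\left(-4,0 \right)} 9 N{\left(-6 \right)} = \left(-5\right) 9 \left(-1\right) = \left(-45\right) \left(-1\right) = 45$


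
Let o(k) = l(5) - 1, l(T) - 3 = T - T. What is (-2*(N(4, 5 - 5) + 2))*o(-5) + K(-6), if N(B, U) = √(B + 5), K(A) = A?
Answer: -26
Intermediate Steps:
l(T) = 3 (l(T) = 3 + (T - T) = 3 + 0 = 3)
N(B, U) = √(5 + B)
o(k) = 2 (o(k) = 3 - 1 = 2)
(-2*(N(4, 5 - 5) + 2))*o(-5) + K(-6) = -2*(√(5 + 4) + 2)*2 - 6 = -2*(√9 + 2)*2 - 6 = -2*(3 + 2)*2 - 6 = -2*5*2 - 6 = -10*2 - 6 = -20 - 6 = -26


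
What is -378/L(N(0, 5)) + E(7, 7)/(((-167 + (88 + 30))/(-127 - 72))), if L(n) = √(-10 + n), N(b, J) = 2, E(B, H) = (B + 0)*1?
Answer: 199/7 + 189*I*√2/2 ≈ 28.429 + 133.64*I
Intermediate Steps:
E(B, H) = B (E(B, H) = B*1 = B)
-378/L(N(0, 5)) + E(7, 7)/(((-167 + (88 + 30))/(-127 - 72))) = -378/√(-10 + 2) + 7/(((-167 + (88 + 30))/(-127 - 72))) = -378*(-I*√2/4) + 7/(((-167 + 118)/(-199))) = -378*(-I*√2/4) + 7/((-49*(-1/199))) = -(-189)*I*√2/2 + 7/(49/199) = 189*I*√2/2 + 7*(199/49) = 189*I*√2/2 + 199/7 = 199/7 + 189*I*√2/2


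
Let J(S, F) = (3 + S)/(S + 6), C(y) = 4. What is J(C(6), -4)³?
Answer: 343/1000 ≈ 0.34300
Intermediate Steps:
J(S, F) = (3 + S)/(6 + S)
J(C(6), -4)³ = ((3 + 4)/(6 + 4))³ = (7/10)³ = 343/1000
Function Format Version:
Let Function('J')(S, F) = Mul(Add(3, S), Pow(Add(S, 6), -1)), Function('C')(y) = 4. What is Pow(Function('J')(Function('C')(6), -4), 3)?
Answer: Rational(343, 1000) ≈ 0.34300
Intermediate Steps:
Function('J')(S, F) = Mul(Pow(Add(6, S), -1), Add(3, S)) (Function('J')(S, F) = Mul(Add(3, S), Pow(Add(6, S), -1)) = Mul(Pow(Add(6, S), -1), Add(3, S)))
Pow(Function('J')(Function('C')(6), -4), 3) = Pow(Mul(Pow(Add(6, 4), -1), Add(3, 4)), 3) = Pow(Mul(Pow(10, -1), 7), 3) = Pow(Mul(Rational(1, 10), 7), 3) = Pow(Rational(7, 10), 3) = Rational(343, 1000)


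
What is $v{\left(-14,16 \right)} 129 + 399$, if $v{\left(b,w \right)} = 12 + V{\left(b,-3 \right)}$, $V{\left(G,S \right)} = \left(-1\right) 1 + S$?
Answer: $1431$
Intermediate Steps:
$V{\left(G,S \right)} = -1 + S$
$v{\left(b,w \right)} = 8$ ($v{\left(b,w \right)} = 12 - 4 = 8$)
$v{\left(-14,16 \right)} 129 + 399 = 8 \cdot 129 + 399 = 1032 + 399 = 1431$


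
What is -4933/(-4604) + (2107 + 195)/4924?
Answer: 8722125/5667524 ≈ 1.5390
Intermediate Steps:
-4933/(-4604) + (2107 + 195)/4924 = -4933*(-1/4604) + 2302*(1/4924) = 4933/4604 + 1151/2462 = 8722125/5667524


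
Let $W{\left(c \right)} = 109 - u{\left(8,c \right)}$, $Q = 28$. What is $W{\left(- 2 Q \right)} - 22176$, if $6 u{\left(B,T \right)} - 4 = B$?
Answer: $-22069$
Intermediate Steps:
$u{\left(B,T \right)} = \frac{2}{3} + \frac{B}{6}$
$W{\left(c \right)} = 107$ ($W{\left(c \right)} = 109 - \left(\frac{2}{3} + \frac{1}{6} \cdot 8\right) = 109 - \left(\frac{2}{3} + \frac{4}{3}\right) = 109 - 2 = 107$)
$W{\left(- 2 Q \right)} - 22176 = 107 - 22176 = -22069$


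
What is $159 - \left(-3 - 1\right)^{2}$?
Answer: $143$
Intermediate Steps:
$159 - \left(-3 - 1\right)^{2} = 159 - \left(-4\right)^{2} = 159 - 16 = 143$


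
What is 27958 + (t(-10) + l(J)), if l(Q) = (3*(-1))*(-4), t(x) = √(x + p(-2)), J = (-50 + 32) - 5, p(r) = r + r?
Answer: 27970 + I*√14 ≈ 27970.0 + 3.7417*I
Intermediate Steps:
p(r) = 2*r
J = -23 (J = -18 - 5 = -23)
t(x) = √(-4 + x) (t(x) = √(x + 2*(-2)) = √(x - 4) = √(-4 + x))
l(Q) = 12 (l(Q) = -3*(-4) = 12)
27958 + (t(-10) + l(J)) = 27958 + (√(-4 - 10) + 12) = 27958 + (√(-14) + 12) = 27958 + (I*√14 + 12) = 27958 + (12 + I*√14) = 27970 + I*√14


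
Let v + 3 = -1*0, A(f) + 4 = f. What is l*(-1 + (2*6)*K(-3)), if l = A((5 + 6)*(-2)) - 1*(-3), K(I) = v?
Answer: 851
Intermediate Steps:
A(f) = -4 + f
v = -3 (v = -3 - 1*0 = -3 + 0 = -3)
K(I) = -3
l = -23 (l = (-4 + (5 + 6)*(-2)) - 1*(-3) = (-4 + 11*(-2)) + 3 = (-4 - 22) + 3 = -26 + 3 = -23)
l*(-1 + (2*6)*K(-3)) = -23*(-1 + (2*6)*(-3)) = -23*(-1 + 12*(-3)) = -23*(-1 - 36) = -23*(-37) = 851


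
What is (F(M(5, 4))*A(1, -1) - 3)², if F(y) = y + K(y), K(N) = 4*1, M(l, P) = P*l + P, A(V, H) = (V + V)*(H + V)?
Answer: 9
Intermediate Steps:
A(V, H) = 2*V*(H + V) (A(V, H) = (2*V)*(H + V) = 2*V*(H + V))
M(l, P) = P + P*l
K(N) = 4
F(y) = 4 + y (F(y) = y + 4 = 4 + y)
(F(M(5, 4))*A(1, -1) - 3)² = ((4 + 4*(1 + 5))*(2*1*(-1 + 1)) - 3)² = ((4 + 4*6)*(2*1*0) - 3)² = ((4 + 24)*0 - 3)² = (28*0 - 3)² = (0 - 3)² = (-3)² = 9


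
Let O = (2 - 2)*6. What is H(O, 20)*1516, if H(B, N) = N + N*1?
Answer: 60640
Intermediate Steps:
O = 0 (O = 0*6 = 0)
H(B, N) = 2*N (H(B, N) = N + N = 2*N)
H(O, 20)*1516 = (2*20)*1516 = 40*1516 = 60640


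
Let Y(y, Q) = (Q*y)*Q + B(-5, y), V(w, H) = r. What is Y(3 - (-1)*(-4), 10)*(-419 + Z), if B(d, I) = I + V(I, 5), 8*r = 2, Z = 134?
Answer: 114855/4 ≈ 28714.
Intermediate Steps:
r = 1/4 (r = (1/8)*2 = 1/4 ≈ 0.25000)
V(w, H) = 1/4
B(d, I) = 1/4 + I (B(d, I) = I + 1/4 = 1/4 + I)
Y(y, Q) = 1/4 + y + y*Q**2 (Y(y, Q) = (Q*y)*Q + (1/4 + y) = y*Q**2 + (1/4 + y) = 1/4 + y + y*Q**2)
Y(3 - (-1)*(-4), 10)*(-419 + Z) = (1/4 + (3 - (-1)*(-4)) + (3 - (-1)*(-4))*10**2)*(-419 + 134) = (1/4 + (3 - 1*4) + (3 - 1*4)*100)*(-285) = (1/4 + (3 - 4) + (3 - 4)*100)*(-285) = (1/4 - 1 - 1*100)*(-285) = (1/4 - 1 - 100)*(-285) = -403/4*(-285) = 114855/4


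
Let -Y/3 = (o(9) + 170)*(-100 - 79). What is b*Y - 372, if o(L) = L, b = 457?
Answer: 43927839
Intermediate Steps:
Y = 96123 (Y = -3*(9 + 170)*(-100 - 79) = -537*(-179) = -3*(-32041) = 96123)
b*Y - 372 = 457*96123 - 372 = 43928211 - 372 = 43927839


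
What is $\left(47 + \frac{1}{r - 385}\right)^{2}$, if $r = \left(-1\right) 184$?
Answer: $\frac{715134564}{323761} \approx 2208.8$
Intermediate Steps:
$r = -184$
$\left(47 + \frac{1}{r - 385}\right)^{2} = \left(47 + \frac{1}{-184 - 385}\right)^{2} = \left(47 + \frac{1}{-569}\right)^{2} = \left(47 - \frac{1}{569}\right)^{2} = \left(\frac{26742}{569}\right)^{2} = \frac{715134564}{323761}$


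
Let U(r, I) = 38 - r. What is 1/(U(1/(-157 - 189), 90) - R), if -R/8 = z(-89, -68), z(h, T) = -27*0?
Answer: 346/13149 ≈ 0.026314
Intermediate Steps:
z(h, T) = 0
R = 0 (R = -8*0 = 0)
1/(U(1/(-157 - 189), 90) - R) = 1/((38 - 1/(-157 - 189)) - 1*0) = 1/((38 - 1/(-346)) + 0) = 1/((38 - 1*(-1/346)) + 0) = 1/((38 + 1/346) + 0) = 1/(13149/346 + 0) = 1/(13149/346) = 346/13149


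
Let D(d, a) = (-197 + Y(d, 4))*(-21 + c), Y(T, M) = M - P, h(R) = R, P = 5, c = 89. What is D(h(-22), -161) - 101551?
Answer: -115015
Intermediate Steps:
Y(T, M) = -5 + M (Y(T, M) = M - 1*5 = M - 5 = -5 + M)
D(d, a) = -13464 (D(d, a) = (-197 + (-5 + 4))*(-21 + 89) = (-197 - 1)*68 = -198*68 = -13464)
D(h(-22), -161) - 101551 = -13464 - 101551 = -115015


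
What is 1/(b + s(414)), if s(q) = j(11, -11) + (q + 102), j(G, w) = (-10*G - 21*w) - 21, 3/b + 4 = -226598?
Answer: 75534/46528943 ≈ 0.0016234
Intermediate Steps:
b = -1/75534 (b = 3/(-4 - 226598) = 3/(-226602) = 3*(-1/226602) = -1/75534 ≈ -1.3239e-5)
j(G, w) = -21 - 21*w - 10*G (j(G, w) = (-21*w - 10*G) - 21 = -21 - 21*w - 10*G)
s(q) = 202 + q (s(q) = (-21 - 21*(-11) - 10*11) + (q + 102) = (-21 + 231 - 110) + (102 + q) = 100 + (102 + q) = 202 + q)
1/(b + s(414)) = 1/(-1/75534 + (202 + 414)) = 1/(-1/75534 + 616) = 1/(46528943/75534) = 75534/46528943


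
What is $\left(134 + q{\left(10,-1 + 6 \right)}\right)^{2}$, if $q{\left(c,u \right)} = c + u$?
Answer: $22201$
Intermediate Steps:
$\left(134 + q{\left(10,-1 + 6 \right)}\right)^{2} = \left(134 + \left(10 + \left(-1 + 6\right)\right)\right)^{2} = \left(134 + \left(10 + 5\right)\right)^{2} = \left(134 + 15\right)^{2} = 149^{2} = 22201$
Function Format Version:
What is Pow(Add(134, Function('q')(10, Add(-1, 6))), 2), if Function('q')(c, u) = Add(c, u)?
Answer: 22201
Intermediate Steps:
Pow(Add(134, Function('q')(10, Add(-1, 6))), 2) = Pow(Add(134, Add(10, Add(-1, 6))), 2) = Pow(Add(134, Add(10, 5)), 2) = Pow(Add(134, 15), 2) = Pow(149, 2) = 22201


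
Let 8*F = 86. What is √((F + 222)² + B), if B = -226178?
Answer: I*√2752087/4 ≈ 414.74*I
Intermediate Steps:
F = 43/4 (F = (⅛)*86 = 43/4 ≈ 10.750)
√((F + 222)² + B) = √((43/4 + 222)² - 226178) = √((931/4)² - 226178) = √(866761/16 - 226178) = √(-2752087/16) = I*√2752087/4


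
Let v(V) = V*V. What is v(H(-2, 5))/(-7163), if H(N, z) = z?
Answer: -25/7163 ≈ -0.0034902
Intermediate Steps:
v(V) = V²
v(H(-2, 5))/(-7163) = 5²/(-7163) = 25*(-1/7163) = -25/7163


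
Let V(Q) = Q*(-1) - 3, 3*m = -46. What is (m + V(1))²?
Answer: 3364/9 ≈ 373.78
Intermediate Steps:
m = -46/3 (m = (⅓)*(-46) = -46/3 ≈ -15.333)
V(Q) = -3 - Q (V(Q) = -Q - 3 = -3 - Q)
(m + V(1))² = (-46/3 + (-3 - 1*1))² = (-46/3 + (-3 - 1))² = (-46/3 - 4)² = (-58/3)² = 3364/9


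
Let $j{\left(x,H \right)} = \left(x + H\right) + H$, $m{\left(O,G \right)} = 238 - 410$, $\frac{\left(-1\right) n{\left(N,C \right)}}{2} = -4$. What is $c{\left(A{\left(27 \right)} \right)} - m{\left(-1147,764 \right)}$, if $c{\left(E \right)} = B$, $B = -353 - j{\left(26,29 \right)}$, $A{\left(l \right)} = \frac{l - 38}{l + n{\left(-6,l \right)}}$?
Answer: $-265$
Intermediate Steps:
$n{\left(N,C \right)} = 8$ ($n{\left(N,C \right)} = \left(-2\right) \left(-4\right) = 8$)
$m{\left(O,G \right)} = -172$ ($m{\left(O,G \right)} = 238 - 410 = -172$)
$j{\left(x,H \right)} = x + 2 H$ ($j{\left(x,H \right)} = \left(H + x\right) + H = x + 2 H$)
$A{\left(l \right)} = \frac{-38 + l}{8 + l}$ ($A{\left(l \right)} = \frac{l - 38}{l + 8} = \frac{-38 + l}{8 + l}$)
$B = -437$ ($B = -353 - \left(26 + 2 \cdot 29\right) = -353 - \left(26 + 58\right) = -353 - 84 = -437$)
$c{\left(E \right)} = -437$
$c{\left(A{\left(27 \right)} \right)} - m{\left(-1147,764 \right)} = -437 - -172 = -437 + 172 = -265$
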